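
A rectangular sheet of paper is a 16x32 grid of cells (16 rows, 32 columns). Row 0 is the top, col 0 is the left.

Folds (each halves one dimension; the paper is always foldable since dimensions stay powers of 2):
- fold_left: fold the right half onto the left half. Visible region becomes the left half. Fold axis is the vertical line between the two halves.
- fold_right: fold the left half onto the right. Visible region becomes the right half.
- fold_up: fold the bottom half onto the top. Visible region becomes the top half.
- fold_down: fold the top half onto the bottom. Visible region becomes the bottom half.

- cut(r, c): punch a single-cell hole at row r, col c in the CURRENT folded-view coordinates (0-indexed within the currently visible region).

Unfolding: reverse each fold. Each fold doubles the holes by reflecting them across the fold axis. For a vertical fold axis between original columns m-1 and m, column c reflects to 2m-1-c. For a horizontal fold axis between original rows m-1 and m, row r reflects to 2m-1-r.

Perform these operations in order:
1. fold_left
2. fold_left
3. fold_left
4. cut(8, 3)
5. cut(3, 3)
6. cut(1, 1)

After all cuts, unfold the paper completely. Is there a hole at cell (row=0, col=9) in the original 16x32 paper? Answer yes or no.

Op 1 fold_left: fold axis v@16; visible region now rows[0,16) x cols[0,16) = 16x16
Op 2 fold_left: fold axis v@8; visible region now rows[0,16) x cols[0,8) = 16x8
Op 3 fold_left: fold axis v@4; visible region now rows[0,16) x cols[0,4) = 16x4
Op 4 cut(8, 3): punch at orig (8,3); cuts so far [(8, 3)]; region rows[0,16) x cols[0,4) = 16x4
Op 5 cut(3, 3): punch at orig (3,3); cuts so far [(3, 3), (8, 3)]; region rows[0,16) x cols[0,4) = 16x4
Op 6 cut(1, 1): punch at orig (1,1); cuts so far [(1, 1), (3, 3), (8, 3)]; region rows[0,16) x cols[0,4) = 16x4
Unfold 1 (reflect across v@4): 6 holes -> [(1, 1), (1, 6), (3, 3), (3, 4), (8, 3), (8, 4)]
Unfold 2 (reflect across v@8): 12 holes -> [(1, 1), (1, 6), (1, 9), (1, 14), (3, 3), (3, 4), (3, 11), (3, 12), (8, 3), (8, 4), (8, 11), (8, 12)]
Unfold 3 (reflect across v@16): 24 holes -> [(1, 1), (1, 6), (1, 9), (1, 14), (1, 17), (1, 22), (1, 25), (1, 30), (3, 3), (3, 4), (3, 11), (3, 12), (3, 19), (3, 20), (3, 27), (3, 28), (8, 3), (8, 4), (8, 11), (8, 12), (8, 19), (8, 20), (8, 27), (8, 28)]
Holes: [(1, 1), (1, 6), (1, 9), (1, 14), (1, 17), (1, 22), (1, 25), (1, 30), (3, 3), (3, 4), (3, 11), (3, 12), (3, 19), (3, 20), (3, 27), (3, 28), (8, 3), (8, 4), (8, 11), (8, 12), (8, 19), (8, 20), (8, 27), (8, 28)]

Answer: no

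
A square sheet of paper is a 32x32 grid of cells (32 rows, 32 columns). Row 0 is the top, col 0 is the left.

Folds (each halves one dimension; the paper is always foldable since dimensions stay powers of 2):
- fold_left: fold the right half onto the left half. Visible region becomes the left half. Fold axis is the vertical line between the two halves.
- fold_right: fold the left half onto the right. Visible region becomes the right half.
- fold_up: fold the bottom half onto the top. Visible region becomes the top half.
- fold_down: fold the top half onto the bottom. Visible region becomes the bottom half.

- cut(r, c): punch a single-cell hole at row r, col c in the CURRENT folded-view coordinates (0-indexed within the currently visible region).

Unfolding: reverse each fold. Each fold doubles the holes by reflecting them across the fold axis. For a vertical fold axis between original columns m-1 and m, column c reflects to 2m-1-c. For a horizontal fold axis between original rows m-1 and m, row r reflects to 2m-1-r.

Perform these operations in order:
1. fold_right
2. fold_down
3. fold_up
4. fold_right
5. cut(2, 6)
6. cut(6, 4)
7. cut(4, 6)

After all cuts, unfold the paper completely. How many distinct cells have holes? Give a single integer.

Answer: 48

Derivation:
Op 1 fold_right: fold axis v@16; visible region now rows[0,32) x cols[16,32) = 32x16
Op 2 fold_down: fold axis h@16; visible region now rows[16,32) x cols[16,32) = 16x16
Op 3 fold_up: fold axis h@24; visible region now rows[16,24) x cols[16,32) = 8x16
Op 4 fold_right: fold axis v@24; visible region now rows[16,24) x cols[24,32) = 8x8
Op 5 cut(2, 6): punch at orig (18,30); cuts so far [(18, 30)]; region rows[16,24) x cols[24,32) = 8x8
Op 6 cut(6, 4): punch at orig (22,28); cuts so far [(18, 30), (22, 28)]; region rows[16,24) x cols[24,32) = 8x8
Op 7 cut(4, 6): punch at orig (20,30); cuts so far [(18, 30), (20, 30), (22, 28)]; region rows[16,24) x cols[24,32) = 8x8
Unfold 1 (reflect across v@24): 6 holes -> [(18, 17), (18, 30), (20, 17), (20, 30), (22, 19), (22, 28)]
Unfold 2 (reflect across h@24): 12 holes -> [(18, 17), (18, 30), (20, 17), (20, 30), (22, 19), (22, 28), (25, 19), (25, 28), (27, 17), (27, 30), (29, 17), (29, 30)]
Unfold 3 (reflect across h@16): 24 holes -> [(2, 17), (2, 30), (4, 17), (4, 30), (6, 19), (6, 28), (9, 19), (9, 28), (11, 17), (11, 30), (13, 17), (13, 30), (18, 17), (18, 30), (20, 17), (20, 30), (22, 19), (22, 28), (25, 19), (25, 28), (27, 17), (27, 30), (29, 17), (29, 30)]
Unfold 4 (reflect across v@16): 48 holes -> [(2, 1), (2, 14), (2, 17), (2, 30), (4, 1), (4, 14), (4, 17), (4, 30), (6, 3), (6, 12), (6, 19), (6, 28), (9, 3), (9, 12), (9, 19), (9, 28), (11, 1), (11, 14), (11, 17), (11, 30), (13, 1), (13, 14), (13, 17), (13, 30), (18, 1), (18, 14), (18, 17), (18, 30), (20, 1), (20, 14), (20, 17), (20, 30), (22, 3), (22, 12), (22, 19), (22, 28), (25, 3), (25, 12), (25, 19), (25, 28), (27, 1), (27, 14), (27, 17), (27, 30), (29, 1), (29, 14), (29, 17), (29, 30)]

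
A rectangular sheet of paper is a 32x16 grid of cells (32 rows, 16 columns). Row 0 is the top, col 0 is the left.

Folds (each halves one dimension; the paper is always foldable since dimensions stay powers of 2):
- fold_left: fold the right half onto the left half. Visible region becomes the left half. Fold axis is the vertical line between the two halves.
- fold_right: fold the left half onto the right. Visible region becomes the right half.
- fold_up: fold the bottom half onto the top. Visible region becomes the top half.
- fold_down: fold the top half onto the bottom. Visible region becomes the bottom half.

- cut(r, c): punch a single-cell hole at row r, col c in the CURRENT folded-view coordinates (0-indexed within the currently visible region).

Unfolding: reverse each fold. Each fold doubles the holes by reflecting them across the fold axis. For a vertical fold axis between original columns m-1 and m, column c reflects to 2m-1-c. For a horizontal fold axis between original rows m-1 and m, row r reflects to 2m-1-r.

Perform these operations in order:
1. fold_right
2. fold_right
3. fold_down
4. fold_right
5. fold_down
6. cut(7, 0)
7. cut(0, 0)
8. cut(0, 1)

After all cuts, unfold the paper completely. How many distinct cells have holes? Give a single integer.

Op 1 fold_right: fold axis v@8; visible region now rows[0,32) x cols[8,16) = 32x8
Op 2 fold_right: fold axis v@12; visible region now rows[0,32) x cols[12,16) = 32x4
Op 3 fold_down: fold axis h@16; visible region now rows[16,32) x cols[12,16) = 16x4
Op 4 fold_right: fold axis v@14; visible region now rows[16,32) x cols[14,16) = 16x2
Op 5 fold_down: fold axis h@24; visible region now rows[24,32) x cols[14,16) = 8x2
Op 6 cut(7, 0): punch at orig (31,14); cuts so far [(31, 14)]; region rows[24,32) x cols[14,16) = 8x2
Op 7 cut(0, 0): punch at orig (24,14); cuts so far [(24, 14), (31, 14)]; region rows[24,32) x cols[14,16) = 8x2
Op 8 cut(0, 1): punch at orig (24,15); cuts so far [(24, 14), (24, 15), (31, 14)]; region rows[24,32) x cols[14,16) = 8x2
Unfold 1 (reflect across h@24): 6 holes -> [(16, 14), (23, 14), (23, 15), (24, 14), (24, 15), (31, 14)]
Unfold 2 (reflect across v@14): 12 holes -> [(16, 13), (16, 14), (23, 12), (23, 13), (23, 14), (23, 15), (24, 12), (24, 13), (24, 14), (24, 15), (31, 13), (31, 14)]
Unfold 3 (reflect across h@16): 24 holes -> [(0, 13), (0, 14), (7, 12), (7, 13), (7, 14), (7, 15), (8, 12), (8, 13), (8, 14), (8, 15), (15, 13), (15, 14), (16, 13), (16, 14), (23, 12), (23, 13), (23, 14), (23, 15), (24, 12), (24, 13), (24, 14), (24, 15), (31, 13), (31, 14)]
Unfold 4 (reflect across v@12): 48 holes -> [(0, 9), (0, 10), (0, 13), (0, 14), (7, 8), (7, 9), (7, 10), (7, 11), (7, 12), (7, 13), (7, 14), (7, 15), (8, 8), (8, 9), (8, 10), (8, 11), (8, 12), (8, 13), (8, 14), (8, 15), (15, 9), (15, 10), (15, 13), (15, 14), (16, 9), (16, 10), (16, 13), (16, 14), (23, 8), (23, 9), (23, 10), (23, 11), (23, 12), (23, 13), (23, 14), (23, 15), (24, 8), (24, 9), (24, 10), (24, 11), (24, 12), (24, 13), (24, 14), (24, 15), (31, 9), (31, 10), (31, 13), (31, 14)]
Unfold 5 (reflect across v@8): 96 holes -> [(0, 1), (0, 2), (0, 5), (0, 6), (0, 9), (0, 10), (0, 13), (0, 14), (7, 0), (7, 1), (7, 2), (7, 3), (7, 4), (7, 5), (7, 6), (7, 7), (7, 8), (7, 9), (7, 10), (7, 11), (7, 12), (7, 13), (7, 14), (7, 15), (8, 0), (8, 1), (8, 2), (8, 3), (8, 4), (8, 5), (8, 6), (8, 7), (8, 8), (8, 9), (8, 10), (8, 11), (8, 12), (8, 13), (8, 14), (8, 15), (15, 1), (15, 2), (15, 5), (15, 6), (15, 9), (15, 10), (15, 13), (15, 14), (16, 1), (16, 2), (16, 5), (16, 6), (16, 9), (16, 10), (16, 13), (16, 14), (23, 0), (23, 1), (23, 2), (23, 3), (23, 4), (23, 5), (23, 6), (23, 7), (23, 8), (23, 9), (23, 10), (23, 11), (23, 12), (23, 13), (23, 14), (23, 15), (24, 0), (24, 1), (24, 2), (24, 3), (24, 4), (24, 5), (24, 6), (24, 7), (24, 8), (24, 9), (24, 10), (24, 11), (24, 12), (24, 13), (24, 14), (24, 15), (31, 1), (31, 2), (31, 5), (31, 6), (31, 9), (31, 10), (31, 13), (31, 14)]

Answer: 96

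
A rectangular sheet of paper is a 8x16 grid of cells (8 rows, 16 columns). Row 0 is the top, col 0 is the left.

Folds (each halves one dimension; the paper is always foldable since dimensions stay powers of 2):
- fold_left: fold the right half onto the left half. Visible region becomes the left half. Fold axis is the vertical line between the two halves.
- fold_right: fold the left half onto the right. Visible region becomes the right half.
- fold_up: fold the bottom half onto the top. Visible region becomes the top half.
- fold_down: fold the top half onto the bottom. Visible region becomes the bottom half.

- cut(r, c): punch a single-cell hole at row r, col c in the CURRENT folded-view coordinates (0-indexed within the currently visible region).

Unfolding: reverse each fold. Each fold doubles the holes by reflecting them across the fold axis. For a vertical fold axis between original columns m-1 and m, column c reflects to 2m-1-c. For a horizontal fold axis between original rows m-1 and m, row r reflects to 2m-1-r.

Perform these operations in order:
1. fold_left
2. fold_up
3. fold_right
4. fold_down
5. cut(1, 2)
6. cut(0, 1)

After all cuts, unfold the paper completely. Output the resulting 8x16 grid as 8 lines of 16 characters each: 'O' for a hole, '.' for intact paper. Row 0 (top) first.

Answer: .O....O..O....O.
..O..O....O..O..
..O..O....O..O..
.O....O..O....O.
.O....O..O....O.
..O..O....O..O..
..O..O....O..O..
.O....O..O....O.

Derivation:
Op 1 fold_left: fold axis v@8; visible region now rows[0,8) x cols[0,8) = 8x8
Op 2 fold_up: fold axis h@4; visible region now rows[0,4) x cols[0,8) = 4x8
Op 3 fold_right: fold axis v@4; visible region now rows[0,4) x cols[4,8) = 4x4
Op 4 fold_down: fold axis h@2; visible region now rows[2,4) x cols[4,8) = 2x4
Op 5 cut(1, 2): punch at orig (3,6); cuts so far [(3, 6)]; region rows[2,4) x cols[4,8) = 2x4
Op 6 cut(0, 1): punch at orig (2,5); cuts so far [(2, 5), (3, 6)]; region rows[2,4) x cols[4,8) = 2x4
Unfold 1 (reflect across h@2): 4 holes -> [(0, 6), (1, 5), (2, 5), (3, 6)]
Unfold 2 (reflect across v@4): 8 holes -> [(0, 1), (0, 6), (1, 2), (1, 5), (2, 2), (2, 5), (3, 1), (3, 6)]
Unfold 3 (reflect across h@4): 16 holes -> [(0, 1), (0, 6), (1, 2), (1, 5), (2, 2), (2, 5), (3, 1), (3, 6), (4, 1), (4, 6), (5, 2), (5, 5), (6, 2), (6, 5), (7, 1), (7, 6)]
Unfold 4 (reflect across v@8): 32 holes -> [(0, 1), (0, 6), (0, 9), (0, 14), (1, 2), (1, 5), (1, 10), (1, 13), (2, 2), (2, 5), (2, 10), (2, 13), (3, 1), (3, 6), (3, 9), (3, 14), (4, 1), (4, 6), (4, 9), (4, 14), (5, 2), (5, 5), (5, 10), (5, 13), (6, 2), (6, 5), (6, 10), (6, 13), (7, 1), (7, 6), (7, 9), (7, 14)]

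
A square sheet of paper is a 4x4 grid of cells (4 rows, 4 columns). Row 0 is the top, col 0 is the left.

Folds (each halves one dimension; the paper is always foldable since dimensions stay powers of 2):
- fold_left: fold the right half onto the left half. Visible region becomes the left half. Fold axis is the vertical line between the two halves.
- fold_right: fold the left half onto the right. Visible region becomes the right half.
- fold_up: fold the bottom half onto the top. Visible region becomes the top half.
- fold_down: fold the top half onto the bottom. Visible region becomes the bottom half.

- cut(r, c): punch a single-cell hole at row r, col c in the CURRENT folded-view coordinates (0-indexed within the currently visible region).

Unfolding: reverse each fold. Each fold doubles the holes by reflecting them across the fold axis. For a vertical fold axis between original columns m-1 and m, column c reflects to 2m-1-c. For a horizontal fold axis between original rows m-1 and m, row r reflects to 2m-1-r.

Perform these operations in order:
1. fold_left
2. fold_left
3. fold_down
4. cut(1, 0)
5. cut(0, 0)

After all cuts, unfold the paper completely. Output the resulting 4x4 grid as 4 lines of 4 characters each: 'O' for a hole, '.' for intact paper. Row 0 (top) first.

Answer: OOOO
OOOO
OOOO
OOOO

Derivation:
Op 1 fold_left: fold axis v@2; visible region now rows[0,4) x cols[0,2) = 4x2
Op 2 fold_left: fold axis v@1; visible region now rows[0,4) x cols[0,1) = 4x1
Op 3 fold_down: fold axis h@2; visible region now rows[2,4) x cols[0,1) = 2x1
Op 4 cut(1, 0): punch at orig (3,0); cuts so far [(3, 0)]; region rows[2,4) x cols[0,1) = 2x1
Op 5 cut(0, 0): punch at orig (2,0); cuts so far [(2, 0), (3, 0)]; region rows[2,4) x cols[0,1) = 2x1
Unfold 1 (reflect across h@2): 4 holes -> [(0, 0), (1, 0), (2, 0), (3, 0)]
Unfold 2 (reflect across v@1): 8 holes -> [(0, 0), (0, 1), (1, 0), (1, 1), (2, 0), (2, 1), (3, 0), (3, 1)]
Unfold 3 (reflect across v@2): 16 holes -> [(0, 0), (0, 1), (0, 2), (0, 3), (1, 0), (1, 1), (1, 2), (1, 3), (2, 0), (2, 1), (2, 2), (2, 3), (3, 0), (3, 1), (3, 2), (3, 3)]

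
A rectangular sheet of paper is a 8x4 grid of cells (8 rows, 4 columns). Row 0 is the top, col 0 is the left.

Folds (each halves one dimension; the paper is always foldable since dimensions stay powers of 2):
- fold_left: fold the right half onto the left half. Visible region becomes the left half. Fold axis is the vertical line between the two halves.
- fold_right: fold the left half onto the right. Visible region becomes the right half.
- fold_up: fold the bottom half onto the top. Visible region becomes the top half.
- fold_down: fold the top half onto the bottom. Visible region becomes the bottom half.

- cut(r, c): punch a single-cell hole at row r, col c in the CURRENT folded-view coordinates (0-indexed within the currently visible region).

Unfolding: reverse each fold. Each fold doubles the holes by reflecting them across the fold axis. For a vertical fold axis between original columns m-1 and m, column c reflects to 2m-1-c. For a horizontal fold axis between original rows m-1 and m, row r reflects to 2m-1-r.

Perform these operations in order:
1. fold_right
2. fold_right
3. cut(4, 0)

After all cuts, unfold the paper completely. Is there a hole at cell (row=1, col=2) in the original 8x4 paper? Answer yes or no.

Op 1 fold_right: fold axis v@2; visible region now rows[0,8) x cols[2,4) = 8x2
Op 2 fold_right: fold axis v@3; visible region now rows[0,8) x cols[3,4) = 8x1
Op 3 cut(4, 0): punch at orig (4,3); cuts so far [(4, 3)]; region rows[0,8) x cols[3,4) = 8x1
Unfold 1 (reflect across v@3): 2 holes -> [(4, 2), (4, 3)]
Unfold 2 (reflect across v@2): 4 holes -> [(4, 0), (4, 1), (4, 2), (4, 3)]
Holes: [(4, 0), (4, 1), (4, 2), (4, 3)]

Answer: no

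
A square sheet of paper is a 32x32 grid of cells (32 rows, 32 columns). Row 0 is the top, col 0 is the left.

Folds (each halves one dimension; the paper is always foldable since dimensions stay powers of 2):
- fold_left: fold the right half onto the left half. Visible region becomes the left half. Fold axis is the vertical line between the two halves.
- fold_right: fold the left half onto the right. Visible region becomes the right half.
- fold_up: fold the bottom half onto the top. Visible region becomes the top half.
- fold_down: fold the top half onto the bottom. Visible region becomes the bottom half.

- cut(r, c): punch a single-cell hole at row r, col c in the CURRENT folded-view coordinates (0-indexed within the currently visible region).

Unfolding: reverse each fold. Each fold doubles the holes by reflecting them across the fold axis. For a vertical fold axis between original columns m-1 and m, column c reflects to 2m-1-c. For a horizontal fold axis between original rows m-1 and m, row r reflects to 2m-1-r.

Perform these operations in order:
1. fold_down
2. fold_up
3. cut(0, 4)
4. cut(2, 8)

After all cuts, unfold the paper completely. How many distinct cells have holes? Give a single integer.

Op 1 fold_down: fold axis h@16; visible region now rows[16,32) x cols[0,32) = 16x32
Op 2 fold_up: fold axis h@24; visible region now rows[16,24) x cols[0,32) = 8x32
Op 3 cut(0, 4): punch at orig (16,4); cuts so far [(16, 4)]; region rows[16,24) x cols[0,32) = 8x32
Op 4 cut(2, 8): punch at orig (18,8); cuts so far [(16, 4), (18, 8)]; region rows[16,24) x cols[0,32) = 8x32
Unfold 1 (reflect across h@24): 4 holes -> [(16, 4), (18, 8), (29, 8), (31, 4)]
Unfold 2 (reflect across h@16): 8 holes -> [(0, 4), (2, 8), (13, 8), (15, 4), (16, 4), (18, 8), (29, 8), (31, 4)]

Answer: 8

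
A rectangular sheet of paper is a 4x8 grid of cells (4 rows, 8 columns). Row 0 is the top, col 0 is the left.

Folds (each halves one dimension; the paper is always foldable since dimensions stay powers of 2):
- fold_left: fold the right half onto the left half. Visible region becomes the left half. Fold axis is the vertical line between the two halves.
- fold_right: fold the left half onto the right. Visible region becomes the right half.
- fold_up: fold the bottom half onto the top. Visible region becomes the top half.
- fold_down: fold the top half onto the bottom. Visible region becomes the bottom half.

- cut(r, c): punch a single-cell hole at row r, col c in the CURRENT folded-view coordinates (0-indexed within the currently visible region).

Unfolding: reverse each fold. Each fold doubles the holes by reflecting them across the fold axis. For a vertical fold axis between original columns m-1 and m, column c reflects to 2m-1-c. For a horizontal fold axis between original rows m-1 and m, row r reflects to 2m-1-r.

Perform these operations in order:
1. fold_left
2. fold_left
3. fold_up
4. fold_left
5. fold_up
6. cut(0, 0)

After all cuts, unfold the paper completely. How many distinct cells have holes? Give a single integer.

Op 1 fold_left: fold axis v@4; visible region now rows[0,4) x cols[0,4) = 4x4
Op 2 fold_left: fold axis v@2; visible region now rows[0,4) x cols[0,2) = 4x2
Op 3 fold_up: fold axis h@2; visible region now rows[0,2) x cols[0,2) = 2x2
Op 4 fold_left: fold axis v@1; visible region now rows[0,2) x cols[0,1) = 2x1
Op 5 fold_up: fold axis h@1; visible region now rows[0,1) x cols[0,1) = 1x1
Op 6 cut(0, 0): punch at orig (0,0); cuts so far [(0, 0)]; region rows[0,1) x cols[0,1) = 1x1
Unfold 1 (reflect across h@1): 2 holes -> [(0, 0), (1, 0)]
Unfold 2 (reflect across v@1): 4 holes -> [(0, 0), (0, 1), (1, 0), (1, 1)]
Unfold 3 (reflect across h@2): 8 holes -> [(0, 0), (0, 1), (1, 0), (1, 1), (2, 0), (2, 1), (3, 0), (3, 1)]
Unfold 4 (reflect across v@2): 16 holes -> [(0, 0), (0, 1), (0, 2), (0, 3), (1, 0), (1, 1), (1, 2), (1, 3), (2, 0), (2, 1), (2, 2), (2, 3), (3, 0), (3, 1), (3, 2), (3, 3)]
Unfold 5 (reflect across v@4): 32 holes -> [(0, 0), (0, 1), (0, 2), (0, 3), (0, 4), (0, 5), (0, 6), (0, 7), (1, 0), (1, 1), (1, 2), (1, 3), (1, 4), (1, 5), (1, 6), (1, 7), (2, 0), (2, 1), (2, 2), (2, 3), (2, 4), (2, 5), (2, 6), (2, 7), (3, 0), (3, 1), (3, 2), (3, 3), (3, 4), (3, 5), (3, 6), (3, 7)]

Answer: 32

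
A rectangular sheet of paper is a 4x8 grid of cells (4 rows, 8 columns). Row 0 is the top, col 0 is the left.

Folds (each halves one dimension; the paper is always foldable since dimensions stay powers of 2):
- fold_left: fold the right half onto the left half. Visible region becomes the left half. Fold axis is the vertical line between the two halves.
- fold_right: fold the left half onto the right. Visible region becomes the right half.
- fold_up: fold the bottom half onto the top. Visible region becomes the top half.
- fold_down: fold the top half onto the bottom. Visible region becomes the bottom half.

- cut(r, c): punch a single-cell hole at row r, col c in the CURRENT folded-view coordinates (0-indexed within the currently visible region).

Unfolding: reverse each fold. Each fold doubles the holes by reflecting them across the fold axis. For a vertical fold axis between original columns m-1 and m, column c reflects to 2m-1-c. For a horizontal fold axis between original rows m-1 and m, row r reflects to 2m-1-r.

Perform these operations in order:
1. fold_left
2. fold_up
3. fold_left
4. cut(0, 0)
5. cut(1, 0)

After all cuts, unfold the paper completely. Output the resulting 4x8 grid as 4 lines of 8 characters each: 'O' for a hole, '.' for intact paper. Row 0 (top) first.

Op 1 fold_left: fold axis v@4; visible region now rows[0,4) x cols[0,4) = 4x4
Op 2 fold_up: fold axis h@2; visible region now rows[0,2) x cols[0,4) = 2x4
Op 3 fold_left: fold axis v@2; visible region now rows[0,2) x cols[0,2) = 2x2
Op 4 cut(0, 0): punch at orig (0,0); cuts so far [(0, 0)]; region rows[0,2) x cols[0,2) = 2x2
Op 5 cut(1, 0): punch at orig (1,0); cuts so far [(0, 0), (1, 0)]; region rows[0,2) x cols[0,2) = 2x2
Unfold 1 (reflect across v@2): 4 holes -> [(0, 0), (0, 3), (1, 0), (1, 3)]
Unfold 2 (reflect across h@2): 8 holes -> [(0, 0), (0, 3), (1, 0), (1, 3), (2, 0), (2, 3), (3, 0), (3, 3)]
Unfold 3 (reflect across v@4): 16 holes -> [(0, 0), (0, 3), (0, 4), (0, 7), (1, 0), (1, 3), (1, 4), (1, 7), (2, 0), (2, 3), (2, 4), (2, 7), (3, 0), (3, 3), (3, 4), (3, 7)]

Answer: O..OO..O
O..OO..O
O..OO..O
O..OO..O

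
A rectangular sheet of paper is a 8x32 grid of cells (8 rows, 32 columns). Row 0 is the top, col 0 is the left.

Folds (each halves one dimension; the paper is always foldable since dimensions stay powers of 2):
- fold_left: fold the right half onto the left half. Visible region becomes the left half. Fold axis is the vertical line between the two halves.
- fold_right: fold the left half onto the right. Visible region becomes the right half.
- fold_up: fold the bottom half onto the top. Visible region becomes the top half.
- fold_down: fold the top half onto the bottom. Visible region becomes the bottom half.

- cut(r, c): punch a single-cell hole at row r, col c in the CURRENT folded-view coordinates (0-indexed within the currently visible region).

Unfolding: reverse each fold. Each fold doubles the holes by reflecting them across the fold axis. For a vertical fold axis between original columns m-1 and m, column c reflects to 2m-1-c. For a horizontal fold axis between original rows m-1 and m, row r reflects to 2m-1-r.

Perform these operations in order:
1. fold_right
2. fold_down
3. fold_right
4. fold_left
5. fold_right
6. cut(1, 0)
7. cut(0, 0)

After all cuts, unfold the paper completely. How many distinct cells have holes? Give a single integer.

Op 1 fold_right: fold axis v@16; visible region now rows[0,8) x cols[16,32) = 8x16
Op 2 fold_down: fold axis h@4; visible region now rows[4,8) x cols[16,32) = 4x16
Op 3 fold_right: fold axis v@24; visible region now rows[4,8) x cols[24,32) = 4x8
Op 4 fold_left: fold axis v@28; visible region now rows[4,8) x cols[24,28) = 4x4
Op 5 fold_right: fold axis v@26; visible region now rows[4,8) x cols[26,28) = 4x2
Op 6 cut(1, 0): punch at orig (5,26); cuts so far [(5, 26)]; region rows[4,8) x cols[26,28) = 4x2
Op 7 cut(0, 0): punch at orig (4,26); cuts so far [(4, 26), (5, 26)]; region rows[4,8) x cols[26,28) = 4x2
Unfold 1 (reflect across v@26): 4 holes -> [(4, 25), (4, 26), (5, 25), (5, 26)]
Unfold 2 (reflect across v@28): 8 holes -> [(4, 25), (4, 26), (4, 29), (4, 30), (5, 25), (5, 26), (5, 29), (5, 30)]
Unfold 3 (reflect across v@24): 16 holes -> [(4, 17), (4, 18), (4, 21), (4, 22), (4, 25), (4, 26), (4, 29), (4, 30), (5, 17), (5, 18), (5, 21), (5, 22), (5, 25), (5, 26), (5, 29), (5, 30)]
Unfold 4 (reflect across h@4): 32 holes -> [(2, 17), (2, 18), (2, 21), (2, 22), (2, 25), (2, 26), (2, 29), (2, 30), (3, 17), (3, 18), (3, 21), (3, 22), (3, 25), (3, 26), (3, 29), (3, 30), (4, 17), (4, 18), (4, 21), (4, 22), (4, 25), (4, 26), (4, 29), (4, 30), (5, 17), (5, 18), (5, 21), (5, 22), (5, 25), (5, 26), (5, 29), (5, 30)]
Unfold 5 (reflect across v@16): 64 holes -> [(2, 1), (2, 2), (2, 5), (2, 6), (2, 9), (2, 10), (2, 13), (2, 14), (2, 17), (2, 18), (2, 21), (2, 22), (2, 25), (2, 26), (2, 29), (2, 30), (3, 1), (3, 2), (3, 5), (3, 6), (3, 9), (3, 10), (3, 13), (3, 14), (3, 17), (3, 18), (3, 21), (3, 22), (3, 25), (3, 26), (3, 29), (3, 30), (4, 1), (4, 2), (4, 5), (4, 6), (4, 9), (4, 10), (4, 13), (4, 14), (4, 17), (4, 18), (4, 21), (4, 22), (4, 25), (4, 26), (4, 29), (4, 30), (5, 1), (5, 2), (5, 5), (5, 6), (5, 9), (5, 10), (5, 13), (5, 14), (5, 17), (5, 18), (5, 21), (5, 22), (5, 25), (5, 26), (5, 29), (5, 30)]

Answer: 64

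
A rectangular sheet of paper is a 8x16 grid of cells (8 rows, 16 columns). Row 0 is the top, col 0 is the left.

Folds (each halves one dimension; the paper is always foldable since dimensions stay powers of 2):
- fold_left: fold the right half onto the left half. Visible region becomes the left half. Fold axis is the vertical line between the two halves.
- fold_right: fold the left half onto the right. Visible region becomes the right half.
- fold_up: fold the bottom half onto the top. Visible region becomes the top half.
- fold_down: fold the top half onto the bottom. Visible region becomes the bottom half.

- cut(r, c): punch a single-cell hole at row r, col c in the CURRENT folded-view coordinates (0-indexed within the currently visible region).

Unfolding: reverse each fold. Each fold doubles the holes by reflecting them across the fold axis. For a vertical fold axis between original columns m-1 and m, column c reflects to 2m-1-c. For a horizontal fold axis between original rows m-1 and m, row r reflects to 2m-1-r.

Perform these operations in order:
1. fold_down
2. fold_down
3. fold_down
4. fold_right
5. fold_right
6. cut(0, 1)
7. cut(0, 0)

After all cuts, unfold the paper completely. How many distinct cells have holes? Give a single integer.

Op 1 fold_down: fold axis h@4; visible region now rows[4,8) x cols[0,16) = 4x16
Op 2 fold_down: fold axis h@6; visible region now rows[6,8) x cols[0,16) = 2x16
Op 3 fold_down: fold axis h@7; visible region now rows[7,8) x cols[0,16) = 1x16
Op 4 fold_right: fold axis v@8; visible region now rows[7,8) x cols[8,16) = 1x8
Op 5 fold_right: fold axis v@12; visible region now rows[7,8) x cols[12,16) = 1x4
Op 6 cut(0, 1): punch at orig (7,13); cuts so far [(7, 13)]; region rows[7,8) x cols[12,16) = 1x4
Op 7 cut(0, 0): punch at orig (7,12); cuts so far [(7, 12), (7, 13)]; region rows[7,8) x cols[12,16) = 1x4
Unfold 1 (reflect across v@12): 4 holes -> [(7, 10), (7, 11), (7, 12), (7, 13)]
Unfold 2 (reflect across v@8): 8 holes -> [(7, 2), (7, 3), (7, 4), (7, 5), (7, 10), (7, 11), (7, 12), (7, 13)]
Unfold 3 (reflect across h@7): 16 holes -> [(6, 2), (6, 3), (6, 4), (6, 5), (6, 10), (6, 11), (6, 12), (6, 13), (7, 2), (7, 3), (7, 4), (7, 5), (7, 10), (7, 11), (7, 12), (7, 13)]
Unfold 4 (reflect across h@6): 32 holes -> [(4, 2), (4, 3), (4, 4), (4, 5), (4, 10), (4, 11), (4, 12), (4, 13), (5, 2), (5, 3), (5, 4), (5, 5), (5, 10), (5, 11), (5, 12), (5, 13), (6, 2), (6, 3), (6, 4), (6, 5), (6, 10), (6, 11), (6, 12), (6, 13), (7, 2), (7, 3), (7, 4), (7, 5), (7, 10), (7, 11), (7, 12), (7, 13)]
Unfold 5 (reflect across h@4): 64 holes -> [(0, 2), (0, 3), (0, 4), (0, 5), (0, 10), (0, 11), (0, 12), (0, 13), (1, 2), (1, 3), (1, 4), (1, 5), (1, 10), (1, 11), (1, 12), (1, 13), (2, 2), (2, 3), (2, 4), (2, 5), (2, 10), (2, 11), (2, 12), (2, 13), (3, 2), (3, 3), (3, 4), (3, 5), (3, 10), (3, 11), (3, 12), (3, 13), (4, 2), (4, 3), (4, 4), (4, 5), (4, 10), (4, 11), (4, 12), (4, 13), (5, 2), (5, 3), (5, 4), (5, 5), (5, 10), (5, 11), (5, 12), (5, 13), (6, 2), (6, 3), (6, 4), (6, 5), (6, 10), (6, 11), (6, 12), (6, 13), (7, 2), (7, 3), (7, 4), (7, 5), (7, 10), (7, 11), (7, 12), (7, 13)]

Answer: 64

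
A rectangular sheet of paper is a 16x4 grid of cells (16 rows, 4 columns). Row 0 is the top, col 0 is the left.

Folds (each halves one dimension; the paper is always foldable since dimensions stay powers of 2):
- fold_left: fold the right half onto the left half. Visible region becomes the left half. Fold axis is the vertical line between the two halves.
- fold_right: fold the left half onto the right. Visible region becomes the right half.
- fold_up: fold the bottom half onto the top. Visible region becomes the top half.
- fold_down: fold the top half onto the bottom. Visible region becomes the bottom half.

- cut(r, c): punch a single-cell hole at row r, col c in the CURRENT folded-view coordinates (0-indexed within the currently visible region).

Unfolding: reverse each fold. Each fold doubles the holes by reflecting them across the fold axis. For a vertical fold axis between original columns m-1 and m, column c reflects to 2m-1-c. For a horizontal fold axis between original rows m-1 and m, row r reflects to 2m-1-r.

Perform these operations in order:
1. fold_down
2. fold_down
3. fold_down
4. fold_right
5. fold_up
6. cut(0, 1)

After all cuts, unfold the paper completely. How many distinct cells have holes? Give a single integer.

Op 1 fold_down: fold axis h@8; visible region now rows[8,16) x cols[0,4) = 8x4
Op 2 fold_down: fold axis h@12; visible region now rows[12,16) x cols[0,4) = 4x4
Op 3 fold_down: fold axis h@14; visible region now rows[14,16) x cols[0,4) = 2x4
Op 4 fold_right: fold axis v@2; visible region now rows[14,16) x cols[2,4) = 2x2
Op 5 fold_up: fold axis h@15; visible region now rows[14,15) x cols[2,4) = 1x2
Op 6 cut(0, 1): punch at orig (14,3); cuts so far [(14, 3)]; region rows[14,15) x cols[2,4) = 1x2
Unfold 1 (reflect across h@15): 2 holes -> [(14, 3), (15, 3)]
Unfold 2 (reflect across v@2): 4 holes -> [(14, 0), (14, 3), (15, 0), (15, 3)]
Unfold 3 (reflect across h@14): 8 holes -> [(12, 0), (12, 3), (13, 0), (13, 3), (14, 0), (14, 3), (15, 0), (15, 3)]
Unfold 4 (reflect across h@12): 16 holes -> [(8, 0), (8, 3), (9, 0), (9, 3), (10, 0), (10, 3), (11, 0), (11, 3), (12, 0), (12, 3), (13, 0), (13, 3), (14, 0), (14, 3), (15, 0), (15, 3)]
Unfold 5 (reflect across h@8): 32 holes -> [(0, 0), (0, 3), (1, 0), (1, 3), (2, 0), (2, 3), (3, 0), (3, 3), (4, 0), (4, 3), (5, 0), (5, 3), (6, 0), (6, 3), (7, 0), (7, 3), (8, 0), (8, 3), (9, 0), (9, 3), (10, 0), (10, 3), (11, 0), (11, 3), (12, 0), (12, 3), (13, 0), (13, 3), (14, 0), (14, 3), (15, 0), (15, 3)]

Answer: 32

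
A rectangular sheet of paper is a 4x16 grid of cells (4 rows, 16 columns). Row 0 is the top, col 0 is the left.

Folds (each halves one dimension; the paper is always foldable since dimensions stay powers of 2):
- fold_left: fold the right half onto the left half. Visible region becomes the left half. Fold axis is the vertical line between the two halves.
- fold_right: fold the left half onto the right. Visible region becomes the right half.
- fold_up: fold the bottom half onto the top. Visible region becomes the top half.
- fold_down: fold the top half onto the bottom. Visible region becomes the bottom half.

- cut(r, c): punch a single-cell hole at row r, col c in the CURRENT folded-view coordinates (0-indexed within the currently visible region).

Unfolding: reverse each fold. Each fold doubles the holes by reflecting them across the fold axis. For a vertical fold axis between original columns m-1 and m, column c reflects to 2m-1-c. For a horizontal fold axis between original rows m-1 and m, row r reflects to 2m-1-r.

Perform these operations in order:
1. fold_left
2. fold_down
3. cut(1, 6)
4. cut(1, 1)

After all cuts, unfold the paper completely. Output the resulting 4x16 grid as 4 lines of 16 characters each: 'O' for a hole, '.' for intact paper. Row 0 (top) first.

Op 1 fold_left: fold axis v@8; visible region now rows[0,4) x cols[0,8) = 4x8
Op 2 fold_down: fold axis h@2; visible region now rows[2,4) x cols[0,8) = 2x8
Op 3 cut(1, 6): punch at orig (3,6); cuts so far [(3, 6)]; region rows[2,4) x cols[0,8) = 2x8
Op 4 cut(1, 1): punch at orig (3,1); cuts so far [(3, 1), (3, 6)]; region rows[2,4) x cols[0,8) = 2x8
Unfold 1 (reflect across h@2): 4 holes -> [(0, 1), (0, 6), (3, 1), (3, 6)]
Unfold 2 (reflect across v@8): 8 holes -> [(0, 1), (0, 6), (0, 9), (0, 14), (3, 1), (3, 6), (3, 9), (3, 14)]

Answer: .O....O..O....O.
................
................
.O....O..O....O.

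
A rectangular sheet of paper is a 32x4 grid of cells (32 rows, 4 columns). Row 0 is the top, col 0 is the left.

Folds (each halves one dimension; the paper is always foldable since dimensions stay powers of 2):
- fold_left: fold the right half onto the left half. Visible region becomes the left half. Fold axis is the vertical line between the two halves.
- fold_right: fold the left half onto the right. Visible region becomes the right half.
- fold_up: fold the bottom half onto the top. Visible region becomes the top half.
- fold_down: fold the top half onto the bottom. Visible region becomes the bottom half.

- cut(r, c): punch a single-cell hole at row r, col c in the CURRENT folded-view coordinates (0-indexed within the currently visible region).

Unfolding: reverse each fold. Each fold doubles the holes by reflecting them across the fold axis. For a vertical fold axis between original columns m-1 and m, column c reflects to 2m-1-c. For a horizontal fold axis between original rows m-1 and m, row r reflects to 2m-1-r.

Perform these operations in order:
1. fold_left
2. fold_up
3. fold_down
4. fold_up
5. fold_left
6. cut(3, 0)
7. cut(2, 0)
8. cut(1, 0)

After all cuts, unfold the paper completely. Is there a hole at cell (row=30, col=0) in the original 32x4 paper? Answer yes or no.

Answer: yes

Derivation:
Op 1 fold_left: fold axis v@2; visible region now rows[0,32) x cols[0,2) = 32x2
Op 2 fold_up: fold axis h@16; visible region now rows[0,16) x cols[0,2) = 16x2
Op 3 fold_down: fold axis h@8; visible region now rows[8,16) x cols[0,2) = 8x2
Op 4 fold_up: fold axis h@12; visible region now rows[8,12) x cols[0,2) = 4x2
Op 5 fold_left: fold axis v@1; visible region now rows[8,12) x cols[0,1) = 4x1
Op 6 cut(3, 0): punch at orig (11,0); cuts so far [(11, 0)]; region rows[8,12) x cols[0,1) = 4x1
Op 7 cut(2, 0): punch at orig (10,0); cuts so far [(10, 0), (11, 0)]; region rows[8,12) x cols[0,1) = 4x1
Op 8 cut(1, 0): punch at orig (9,0); cuts so far [(9, 0), (10, 0), (11, 0)]; region rows[8,12) x cols[0,1) = 4x1
Unfold 1 (reflect across v@1): 6 holes -> [(9, 0), (9, 1), (10, 0), (10, 1), (11, 0), (11, 1)]
Unfold 2 (reflect across h@12): 12 holes -> [(9, 0), (9, 1), (10, 0), (10, 1), (11, 0), (11, 1), (12, 0), (12, 1), (13, 0), (13, 1), (14, 0), (14, 1)]
Unfold 3 (reflect across h@8): 24 holes -> [(1, 0), (1, 1), (2, 0), (2, 1), (3, 0), (3, 1), (4, 0), (4, 1), (5, 0), (5, 1), (6, 0), (6, 1), (9, 0), (9, 1), (10, 0), (10, 1), (11, 0), (11, 1), (12, 0), (12, 1), (13, 0), (13, 1), (14, 0), (14, 1)]
Unfold 4 (reflect across h@16): 48 holes -> [(1, 0), (1, 1), (2, 0), (2, 1), (3, 0), (3, 1), (4, 0), (4, 1), (5, 0), (5, 1), (6, 0), (6, 1), (9, 0), (9, 1), (10, 0), (10, 1), (11, 0), (11, 1), (12, 0), (12, 1), (13, 0), (13, 1), (14, 0), (14, 1), (17, 0), (17, 1), (18, 0), (18, 1), (19, 0), (19, 1), (20, 0), (20, 1), (21, 0), (21, 1), (22, 0), (22, 1), (25, 0), (25, 1), (26, 0), (26, 1), (27, 0), (27, 1), (28, 0), (28, 1), (29, 0), (29, 1), (30, 0), (30, 1)]
Unfold 5 (reflect across v@2): 96 holes -> [(1, 0), (1, 1), (1, 2), (1, 3), (2, 0), (2, 1), (2, 2), (2, 3), (3, 0), (3, 1), (3, 2), (3, 3), (4, 0), (4, 1), (4, 2), (4, 3), (5, 0), (5, 1), (5, 2), (5, 3), (6, 0), (6, 1), (6, 2), (6, 3), (9, 0), (9, 1), (9, 2), (9, 3), (10, 0), (10, 1), (10, 2), (10, 3), (11, 0), (11, 1), (11, 2), (11, 3), (12, 0), (12, 1), (12, 2), (12, 3), (13, 0), (13, 1), (13, 2), (13, 3), (14, 0), (14, 1), (14, 2), (14, 3), (17, 0), (17, 1), (17, 2), (17, 3), (18, 0), (18, 1), (18, 2), (18, 3), (19, 0), (19, 1), (19, 2), (19, 3), (20, 0), (20, 1), (20, 2), (20, 3), (21, 0), (21, 1), (21, 2), (21, 3), (22, 0), (22, 1), (22, 2), (22, 3), (25, 0), (25, 1), (25, 2), (25, 3), (26, 0), (26, 1), (26, 2), (26, 3), (27, 0), (27, 1), (27, 2), (27, 3), (28, 0), (28, 1), (28, 2), (28, 3), (29, 0), (29, 1), (29, 2), (29, 3), (30, 0), (30, 1), (30, 2), (30, 3)]
Holes: [(1, 0), (1, 1), (1, 2), (1, 3), (2, 0), (2, 1), (2, 2), (2, 3), (3, 0), (3, 1), (3, 2), (3, 3), (4, 0), (4, 1), (4, 2), (4, 3), (5, 0), (5, 1), (5, 2), (5, 3), (6, 0), (6, 1), (6, 2), (6, 3), (9, 0), (9, 1), (9, 2), (9, 3), (10, 0), (10, 1), (10, 2), (10, 3), (11, 0), (11, 1), (11, 2), (11, 3), (12, 0), (12, 1), (12, 2), (12, 3), (13, 0), (13, 1), (13, 2), (13, 3), (14, 0), (14, 1), (14, 2), (14, 3), (17, 0), (17, 1), (17, 2), (17, 3), (18, 0), (18, 1), (18, 2), (18, 3), (19, 0), (19, 1), (19, 2), (19, 3), (20, 0), (20, 1), (20, 2), (20, 3), (21, 0), (21, 1), (21, 2), (21, 3), (22, 0), (22, 1), (22, 2), (22, 3), (25, 0), (25, 1), (25, 2), (25, 3), (26, 0), (26, 1), (26, 2), (26, 3), (27, 0), (27, 1), (27, 2), (27, 3), (28, 0), (28, 1), (28, 2), (28, 3), (29, 0), (29, 1), (29, 2), (29, 3), (30, 0), (30, 1), (30, 2), (30, 3)]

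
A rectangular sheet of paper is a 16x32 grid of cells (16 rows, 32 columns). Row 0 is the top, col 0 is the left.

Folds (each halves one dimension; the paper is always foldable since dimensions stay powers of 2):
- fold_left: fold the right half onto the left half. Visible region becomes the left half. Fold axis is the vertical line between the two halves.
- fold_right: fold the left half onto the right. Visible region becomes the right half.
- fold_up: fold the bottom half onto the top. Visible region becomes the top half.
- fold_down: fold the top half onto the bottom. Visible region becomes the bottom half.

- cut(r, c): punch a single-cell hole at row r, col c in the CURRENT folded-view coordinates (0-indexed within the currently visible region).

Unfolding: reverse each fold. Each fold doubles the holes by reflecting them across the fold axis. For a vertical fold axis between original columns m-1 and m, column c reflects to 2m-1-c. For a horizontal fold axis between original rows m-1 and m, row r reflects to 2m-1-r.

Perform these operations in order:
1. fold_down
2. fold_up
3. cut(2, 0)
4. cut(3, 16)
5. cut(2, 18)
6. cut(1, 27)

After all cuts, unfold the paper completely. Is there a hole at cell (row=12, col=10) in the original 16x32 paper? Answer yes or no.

Op 1 fold_down: fold axis h@8; visible region now rows[8,16) x cols[0,32) = 8x32
Op 2 fold_up: fold axis h@12; visible region now rows[8,12) x cols[0,32) = 4x32
Op 3 cut(2, 0): punch at orig (10,0); cuts so far [(10, 0)]; region rows[8,12) x cols[0,32) = 4x32
Op 4 cut(3, 16): punch at orig (11,16); cuts so far [(10, 0), (11, 16)]; region rows[8,12) x cols[0,32) = 4x32
Op 5 cut(2, 18): punch at orig (10,18); cuts so far [(10, 0), (10, 18), (11, 16)]; region rows[8,12) x cols[0,32) = 4x32
Op 6 cut(1, 27): punch at orig (9,27); cuts so far [(9, 27), (10, 0), (10, 18), (11, 16)]; region rows[8,12) x cols[0,32) = 4x32
Unfold 1 (reflect across h@12): 8 holes -> [(9, 27), (10, 0), (10, 18), (11, 16), (12, 16), (13, 0), (13, 18), (14, 27)]
Unfold 2 (reflect across h@8): 16 holes -> [(1, 27), (2, 0), (2, 18), (3, 16), (4, 16), (5, 0), (5, 18), (6, 27), (9, 27), (10, 0), (10, 18), (11, 16), (12, 16), (13, 0), (13, 18), (14, 27)]
Holes: [(1, 27), (2, 0), (2, 18), (3, 16), (4, 16), (5, 0), (5, 18), (6, 27), (9, 27), (10, 0), (10, 18), (11, 16), (12, 16), (13, 0), (13, 18), (14, 27)]

Answer: no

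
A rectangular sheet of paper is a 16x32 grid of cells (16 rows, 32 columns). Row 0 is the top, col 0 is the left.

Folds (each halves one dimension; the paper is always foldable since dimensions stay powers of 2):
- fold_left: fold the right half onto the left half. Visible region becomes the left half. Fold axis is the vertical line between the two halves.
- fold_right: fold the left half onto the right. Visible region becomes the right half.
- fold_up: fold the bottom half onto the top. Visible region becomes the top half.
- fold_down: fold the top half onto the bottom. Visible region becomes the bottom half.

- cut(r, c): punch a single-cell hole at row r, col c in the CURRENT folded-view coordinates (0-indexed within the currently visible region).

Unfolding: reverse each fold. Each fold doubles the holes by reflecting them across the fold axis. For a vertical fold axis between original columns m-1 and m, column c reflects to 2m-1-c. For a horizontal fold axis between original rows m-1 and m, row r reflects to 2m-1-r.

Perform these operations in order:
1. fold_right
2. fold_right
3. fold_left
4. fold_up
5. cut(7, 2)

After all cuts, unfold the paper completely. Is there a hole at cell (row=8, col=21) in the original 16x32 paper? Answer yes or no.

Answer: yes

Derivation:
Op 1 fold_right: fold axis v@16; visible region now rows[0,16) x cols[16,32) = 16x16
Op 2 fold_right: fold axis v@24; visible region now rows[0,16) x cols[24,32) = 16x8
Op 3 fold_left: fold axis v@28; visible region now rows[0,16) x cols[24,28) = 16x4
Op 4 fold_up: fold axis h@8; visible region now rows[0,8) x cols[24,28) = 8x4
Op 5 cut(7, 2): punch at orig (7,26); cuts so far [(7, 26)]; region rows[0,8) x cols[24,28) = 8x4
Unfold 1 (reflect across h@8): 2 holes -> [(7, 26), (8, 26)]
Unfold 2 (reflect across v@28): 4 holes -> [(7, 26), (7, 29), (8, 26), (8, 29)]
Unfold 3 (reflect across v@24): 8 holes -> [(7, 18), (7, 21), (7, 26), (7, 29), (8, 18), (8, 21), (8, 26), (8, 29)]
Unfold 4 (reflect across v@16): 16 holes -> [(7, 2), (7, 5), (7, 10), (7, 13), (7, 18), (7, 21), (7, 26), (7, 29), (8, 2), (8, 5), (8, 10), (8, 13), (8, 18), (8, 21), (8, 26), (8, 29)]
Holes: [(7, 2), (7, 5), (7, 10), (7, 13), (7, 18), (7, 21), (7, 26), (7, 29), (8, 2), (8, 5), (8, 10), (8, 13), (8, 18), (8, 21), (8, 26), (8, 29)]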